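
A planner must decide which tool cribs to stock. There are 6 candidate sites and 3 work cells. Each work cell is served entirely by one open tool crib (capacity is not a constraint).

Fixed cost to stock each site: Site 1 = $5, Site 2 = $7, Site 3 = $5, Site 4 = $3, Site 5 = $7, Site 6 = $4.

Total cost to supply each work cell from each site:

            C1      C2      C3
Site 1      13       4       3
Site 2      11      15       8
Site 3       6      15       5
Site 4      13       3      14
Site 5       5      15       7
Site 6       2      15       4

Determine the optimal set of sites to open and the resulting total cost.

For any fixed open set, each work cell goes to its cheapest open site; total = fixed + service.
{Site 4, Site 6}: C1→Site 6 2, C2→Site 4 3, C3→Site 6 4. Service 9; fixed 7; total 16.
{Site 1, Site 6}: service 9 + fixed 9 = 18
{Site 1, Site 4, Site 6}: C1→Site 6 2, C2→Site 4 3, C3→Site 1 3. Service 8; fixed 12; total 20.
{Site 1, Site 2, Site 3, Site 4, Site 5, Site 6}: service 8 + fixed 31 = 39
No other subset beats 16.

Open Site 4 and Site 6; minimum total cost 16.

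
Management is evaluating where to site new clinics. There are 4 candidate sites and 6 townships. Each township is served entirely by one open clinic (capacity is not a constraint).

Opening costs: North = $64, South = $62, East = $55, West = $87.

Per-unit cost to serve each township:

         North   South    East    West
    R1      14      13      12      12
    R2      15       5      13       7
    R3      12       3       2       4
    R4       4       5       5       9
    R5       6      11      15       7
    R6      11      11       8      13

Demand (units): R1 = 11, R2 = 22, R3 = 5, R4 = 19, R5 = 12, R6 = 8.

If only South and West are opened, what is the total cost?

Total cost: 673

Each township is assigned to its cheapest site among the open ones.
{South, West}: R1→West 12·11=132, R2→South 5·22=110, R3→South 3·5=15, R4→South 5·19=95, R5→West 7·12=84, R6→South 11·8=88. Service 524; fixed 149; total 673.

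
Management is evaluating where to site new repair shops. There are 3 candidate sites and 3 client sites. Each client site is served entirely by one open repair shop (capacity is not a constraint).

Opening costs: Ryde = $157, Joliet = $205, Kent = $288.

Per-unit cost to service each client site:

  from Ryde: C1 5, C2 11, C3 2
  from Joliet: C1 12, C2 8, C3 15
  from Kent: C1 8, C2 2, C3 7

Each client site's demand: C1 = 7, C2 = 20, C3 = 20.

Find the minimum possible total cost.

Minimum total cost: 452

For any fixed open set, each client site goes to its cheapest open site; total = fixed + service.
{Ryde}: C1→Ryde 5·7=35, C2→Ryde 11·20=220, C3→Ryde 2·20=40. Service 295; fixed 157; total 452.
{Kent}: service 236 + fixed 288 = 524
{Ryde, Kent}: C1→Ryde 5·7=35, C2→Kent 2·20=40, C3→Ryde 2·20=40. Service 115; fixed 445; total 560.
{Ryde, Joliet, Kent}: C1→Ryde 5·7=35, C2→Kent 2·20=40, C3→Ryde 2·20=40. Service 115; fixed 650; total 765.
No other subset beats 452.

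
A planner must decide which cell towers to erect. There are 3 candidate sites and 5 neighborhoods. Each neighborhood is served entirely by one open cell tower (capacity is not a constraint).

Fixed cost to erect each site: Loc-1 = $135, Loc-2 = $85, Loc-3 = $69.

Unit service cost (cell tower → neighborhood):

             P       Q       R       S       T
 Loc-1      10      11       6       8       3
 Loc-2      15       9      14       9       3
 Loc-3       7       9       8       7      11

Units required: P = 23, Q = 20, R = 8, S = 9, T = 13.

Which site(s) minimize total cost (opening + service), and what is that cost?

For any fixed open set, each neighborhood goes to its cheapest open site; total = fixed + service.
{Loc-2, Loc-3}: P→Loc-3 7·23=161, Q→Loc-2 9·20=180, R→Loc-3 8·8=64, S→Loc-3 7·9=63, T→Loc-2 3·13=39. Service 507; fixed 154; total 661.
{Loc-3}: service 611 + fixed 69 = 680
{Loc-1, Loc-3}: P→Loc-3 7·23=161, Q→Loc-3 9·20=180, R→Loc-1 6·8=48, S→Loc-3 7·9=63, T→Loc-1 3·13=39. Service 491; fixed 204; total 695.
{Loc-1, Loc-2, Loc-3}: P→Loc-3 7·23=161, Q→Loc-2 9·20=180, R→Loc-1 6·8=48, S→Loc-3 7·9=63, T→Loc-1 3·13=39. Service 491; fixed 289; total 780.
No other subset beats 661.

Open Loc-2 and Loc-3; minimum total cost 661.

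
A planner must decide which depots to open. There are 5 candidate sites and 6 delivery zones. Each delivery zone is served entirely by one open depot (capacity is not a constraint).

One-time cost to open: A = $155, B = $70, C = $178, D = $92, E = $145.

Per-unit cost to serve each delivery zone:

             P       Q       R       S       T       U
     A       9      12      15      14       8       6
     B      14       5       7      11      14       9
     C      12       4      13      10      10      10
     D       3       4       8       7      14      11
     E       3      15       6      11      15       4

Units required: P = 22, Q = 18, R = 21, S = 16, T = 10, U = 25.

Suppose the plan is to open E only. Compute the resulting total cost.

Each delivery zone is assigned to its cheapest site among the open ones.
{E}: P→E 3·22=66, Q→E 15·18=270, R→E 6·21=126, S→E 11·16=176, T→E 15·10=150, U→E 4·25=100. Service 888; fixed 145; total 1033.

Total cost: 1033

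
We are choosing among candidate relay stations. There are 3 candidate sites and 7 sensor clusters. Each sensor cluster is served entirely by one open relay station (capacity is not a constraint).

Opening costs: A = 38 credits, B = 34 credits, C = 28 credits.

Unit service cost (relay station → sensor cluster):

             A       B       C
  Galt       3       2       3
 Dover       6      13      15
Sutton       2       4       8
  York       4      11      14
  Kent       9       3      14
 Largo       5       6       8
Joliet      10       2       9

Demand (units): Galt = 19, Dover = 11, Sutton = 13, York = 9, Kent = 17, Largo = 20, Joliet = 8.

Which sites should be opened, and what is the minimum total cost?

For any fixed open set, each sensor cluster goes to its cheapest open site; total = fixed + service.
{A, B}: Galt→B 2·19=38, Dover→A 6·11=66, Sutton→A 2·13=26, York→A 4·9=36, Kent→B 3·17=51, Largo→A 5·20=100, Joliet→B 2·8=16. Service 333; fixed 72; total 405.
{A, B, C}: service 333 + fixed 100 = 433
{B}: service 519 + fixed 34 = 553
{C}: service 922 + fixed 28 = 950
No other subset beats 405.

Open A and B; minimum total cost 405.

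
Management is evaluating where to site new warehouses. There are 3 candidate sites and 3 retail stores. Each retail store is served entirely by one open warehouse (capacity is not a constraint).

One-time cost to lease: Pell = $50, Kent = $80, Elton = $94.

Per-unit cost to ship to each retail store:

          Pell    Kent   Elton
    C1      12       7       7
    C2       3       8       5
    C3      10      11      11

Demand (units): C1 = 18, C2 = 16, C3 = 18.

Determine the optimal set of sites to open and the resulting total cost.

Open Pell and Kent; minimum total cost 484.

For any fixed open set, each retail store goes to its cheapest open site; total = fixed + service.
{Pell, Kent}: C1→Kent 7·18=126, C2→Pell 3·16=48, C3→Pell 10·18=180. Service 354; fixed 130; total 484.
{Pell}: C1→Pell 12·18=216, C2→Pell 3·16=48, C3→Pell 10·18=180. Service 444; fixed 50; total 494.
{Pell, Elton}: C1→Elton 7·18=126, C2→Pell 3·16=48, C3→Pell 10·18=180. Service 354; fixed 144; total 498.
{Pell, Kent, Elton}: service 354 + fixed 224 = 578
(All 7 nonempty subsets were checked; Pell and Kent is lowest.)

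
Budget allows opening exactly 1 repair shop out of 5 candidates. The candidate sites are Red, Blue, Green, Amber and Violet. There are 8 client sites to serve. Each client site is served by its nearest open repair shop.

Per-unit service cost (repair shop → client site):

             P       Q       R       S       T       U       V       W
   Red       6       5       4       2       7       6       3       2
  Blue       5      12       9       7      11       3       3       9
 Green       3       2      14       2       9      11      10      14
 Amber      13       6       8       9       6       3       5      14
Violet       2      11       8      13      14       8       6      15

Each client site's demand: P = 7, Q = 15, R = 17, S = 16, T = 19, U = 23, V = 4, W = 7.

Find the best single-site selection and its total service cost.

With exactly 1 open, each client site uses its cheapest among the chosen.
{Red}: P→Red 6·7=42, Q→Red 5·15=75, R→Red 4·17=68, S→Red 2·16=32, T→Red 7·19=133, U→Red 6·23=138, V→Red 3·4=12, W→Red 2·7=14. Service cost 514.
{Amber}: service cost 762
{Blue}: service cost 833
Among all 5 size-1 choices, {Red} is lowest.

Choose Red only; total service cost 514.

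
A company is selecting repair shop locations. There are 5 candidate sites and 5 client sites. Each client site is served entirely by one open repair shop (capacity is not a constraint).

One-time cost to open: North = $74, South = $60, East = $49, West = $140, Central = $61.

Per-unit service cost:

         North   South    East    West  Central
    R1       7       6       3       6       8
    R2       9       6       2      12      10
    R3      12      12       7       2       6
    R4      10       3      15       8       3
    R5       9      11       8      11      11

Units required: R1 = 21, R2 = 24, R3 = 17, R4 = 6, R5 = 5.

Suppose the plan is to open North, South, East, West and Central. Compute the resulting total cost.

Total cost: 587

Each client site is assigned to its cheapest site among the open ones.
{North, South, East, West, Central}: R1→East 3·21=63, R2→East 2·24=48, R3→West 2·17=34, R4→South 3·6=18, R5→East 8·5=40. Service 203; fixed 384; total 587.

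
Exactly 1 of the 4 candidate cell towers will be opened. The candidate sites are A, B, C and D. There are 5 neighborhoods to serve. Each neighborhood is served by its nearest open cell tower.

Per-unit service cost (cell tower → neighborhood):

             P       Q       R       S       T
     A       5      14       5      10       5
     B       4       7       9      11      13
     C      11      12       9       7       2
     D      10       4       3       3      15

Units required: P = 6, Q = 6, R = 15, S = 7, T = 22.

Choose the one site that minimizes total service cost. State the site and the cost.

Choose C only; total service cost 366.

With exactly 1 open, each neighborhood uses its cheapest among the chosen.
{C}: P→C 11·6=66, Q→C 12·6=72, R→C 9·15=135, S→C 7·7=49, T→C 2·22=44. Service cost 366.
{A}: service cost 369
{D}: service cost 480
Among all 4 size-1 choices, {C} is lowest.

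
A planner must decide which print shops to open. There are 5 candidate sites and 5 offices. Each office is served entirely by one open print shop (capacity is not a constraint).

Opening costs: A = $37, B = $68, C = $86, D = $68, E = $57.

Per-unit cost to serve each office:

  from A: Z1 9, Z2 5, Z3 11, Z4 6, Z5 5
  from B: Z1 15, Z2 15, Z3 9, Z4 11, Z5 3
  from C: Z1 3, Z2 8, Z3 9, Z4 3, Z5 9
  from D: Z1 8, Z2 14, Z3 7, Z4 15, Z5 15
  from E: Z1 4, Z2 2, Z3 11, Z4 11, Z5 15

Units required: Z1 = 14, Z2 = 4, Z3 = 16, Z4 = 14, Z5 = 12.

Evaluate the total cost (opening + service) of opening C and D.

Each office is assigned to its cheapest site among the open ones.
{C, D}: Z1→C 3·14=42, Z2→C 8·4=32, Z3→D 7·16=112, Z4→C 3·14=42, Z5→C 9·12=108. Service 336; fixed 154; total 490.

Total cost: 490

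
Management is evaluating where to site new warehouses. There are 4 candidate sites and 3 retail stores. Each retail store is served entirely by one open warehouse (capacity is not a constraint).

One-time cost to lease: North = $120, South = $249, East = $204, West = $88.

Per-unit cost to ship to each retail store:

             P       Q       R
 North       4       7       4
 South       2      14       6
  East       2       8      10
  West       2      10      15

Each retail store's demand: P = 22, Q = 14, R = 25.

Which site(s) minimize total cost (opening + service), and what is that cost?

For any fixed open set, each retail store goes to its cheapest open site; total = fixed + service.
{North}: P→North 4·22=88, Q→North 7·14=98, R→North 4·25=100. Service 286; fixed 120; total 406.
{North, West}: P→West 2·22=44, Q→North 7·14=98, R→North 4·25=100. Service 242; fixed 208; total 450.
{North, East}: P→East 2·22=44, Q→North 7·14=98, R→North 4·25=100. Service 242; fixed 324; total 566.
{North, South, East, West}: service 242 + fixed 661 = 903
(All 15 nonempty subsets were checked; North only is lowest.)

Open North only; minimum total cost 406.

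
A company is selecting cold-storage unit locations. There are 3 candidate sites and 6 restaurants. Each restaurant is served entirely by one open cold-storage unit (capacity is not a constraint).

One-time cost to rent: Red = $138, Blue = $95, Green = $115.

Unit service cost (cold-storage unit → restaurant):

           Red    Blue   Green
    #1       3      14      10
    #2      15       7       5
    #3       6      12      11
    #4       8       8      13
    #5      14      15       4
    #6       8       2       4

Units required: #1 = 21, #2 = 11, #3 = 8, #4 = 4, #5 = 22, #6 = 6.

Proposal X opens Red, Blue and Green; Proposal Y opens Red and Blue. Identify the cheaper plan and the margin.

Proposal X is cheaper by 127.

Proposal X: {Red, Blue, Green}: #1→Red 3·21=63, #2→Green 5·11=55, #3→Red 6·8=48, #4→Red 8·4=32, #5→Green 4·22=88, #6→Blue 2·6=12. Service 298; fixed 348; total 646.
Proposal Y: {Red, Blue}: #1→Red 3·21=63, #2→Blue 7·11=77, #3→Red 6·8=48, #4→Red 8·4=32, #5→Red 14·22=308, #6→Blue 2·6=12. Service 540; fixed 233; total 773.
Difference: |646 − 773| = 127.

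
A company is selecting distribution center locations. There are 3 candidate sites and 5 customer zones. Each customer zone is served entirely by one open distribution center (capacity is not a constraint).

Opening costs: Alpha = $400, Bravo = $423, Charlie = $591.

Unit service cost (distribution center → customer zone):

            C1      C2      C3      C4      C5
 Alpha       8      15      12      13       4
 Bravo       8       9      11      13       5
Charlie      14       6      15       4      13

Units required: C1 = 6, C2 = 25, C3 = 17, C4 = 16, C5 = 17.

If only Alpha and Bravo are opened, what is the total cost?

Each customer zone is assigned to its cheapest site among the open ones.
{Alpha, Bravo}: C1→Alpha 8·6=48, C2→Bravo 9·25=225, C3→Bravo 11·17=187, C4→Alpha 13·16=208, C5→Alpha 4·17=68. Service 736; fixed 823; total 1559.

Total cost: 1559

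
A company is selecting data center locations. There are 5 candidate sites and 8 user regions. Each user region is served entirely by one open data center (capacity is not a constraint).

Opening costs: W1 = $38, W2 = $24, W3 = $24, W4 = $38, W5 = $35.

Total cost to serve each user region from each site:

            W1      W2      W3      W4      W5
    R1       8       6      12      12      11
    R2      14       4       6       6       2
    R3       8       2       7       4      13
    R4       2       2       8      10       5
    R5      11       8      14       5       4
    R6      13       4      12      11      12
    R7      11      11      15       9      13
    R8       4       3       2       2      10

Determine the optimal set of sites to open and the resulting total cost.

For any fixed open set, each user region goes to its cheapest open site; total = fixed + service.
{W2}: R1→W2 6, R2→W2 4, R3→W2 2, R4→W2 2, R5→W2 8, R6→W2 4, R7→W2 11, R8→W2 3. Service 40; fixed 24; total 64.
{W2, W3}: service 39 + fixed 48 = 87
{W2, W5}: service 34 + fixed 59 = 93
{W1, W2, W3, W4, W5}: service 31 + fixed 159 = 190
No other subset beats 64.

Open W2 only; minimum total cost 64.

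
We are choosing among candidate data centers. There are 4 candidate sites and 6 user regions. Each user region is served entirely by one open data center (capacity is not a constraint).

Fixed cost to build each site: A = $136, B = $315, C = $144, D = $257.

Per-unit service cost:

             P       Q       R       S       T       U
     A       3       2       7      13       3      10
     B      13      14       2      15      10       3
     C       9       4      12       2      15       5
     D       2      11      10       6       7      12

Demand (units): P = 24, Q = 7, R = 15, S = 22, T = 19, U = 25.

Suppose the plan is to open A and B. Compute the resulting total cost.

Each user region is assigned to its cheapest site among the open ones.
{A, B}: P→A 3·24=72, Q→A 2·7=14, R→B 2·15=30, S→A 13·22=286, T→A 3·19=57, U→B 3·25=75. Service 534; fixed 451; total 985.

Total cost: 985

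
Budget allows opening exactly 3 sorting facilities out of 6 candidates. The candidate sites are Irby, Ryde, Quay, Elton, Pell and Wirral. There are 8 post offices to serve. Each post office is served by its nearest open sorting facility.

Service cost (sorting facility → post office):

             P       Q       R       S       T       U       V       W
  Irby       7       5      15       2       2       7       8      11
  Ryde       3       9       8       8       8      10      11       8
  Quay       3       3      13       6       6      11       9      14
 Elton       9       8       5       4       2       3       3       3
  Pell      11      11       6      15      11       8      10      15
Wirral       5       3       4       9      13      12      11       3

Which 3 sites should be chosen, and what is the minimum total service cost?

With exactly 3 open, each post office uses its cheapest among the chosen.
{Irby, Quay, Elton}: P→Quay 3, Q→Quay 3, R→Elton 5, S→Irby 2, T→Irby 2, U→Elton 3, V→Elton 3, W→Elton 3. Service cost 24.
{Irby, Elton, Wirral}: service cost 25
{Ryde, Elton, Wirral}: service cost 25
Among all 20 size-3 choices, {Irby, Quay, Elton} is lowest.

Choose Irby, Quay and Elton; total service cost 24.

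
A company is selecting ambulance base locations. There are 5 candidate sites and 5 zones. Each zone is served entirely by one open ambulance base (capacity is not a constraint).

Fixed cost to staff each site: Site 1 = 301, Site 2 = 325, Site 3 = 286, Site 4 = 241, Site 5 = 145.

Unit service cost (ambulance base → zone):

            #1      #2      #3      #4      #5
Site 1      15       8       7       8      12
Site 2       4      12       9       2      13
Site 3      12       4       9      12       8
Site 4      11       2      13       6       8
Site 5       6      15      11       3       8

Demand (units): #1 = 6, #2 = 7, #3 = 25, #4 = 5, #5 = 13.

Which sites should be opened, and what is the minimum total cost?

For any fixed open set, each zone goes to its cheapest open site; total = fixed + service.
{Site 5}: #1→Site 5 6·6=36, #2→Site 5 15·7=105, #3→Site 5 11·25=275, #4→Site 5 3·5=15, #5→Site 5 8·13=104. Service 535; fixed 145; total 680.
{Site 3}: #1→Site 3 12·6=72, #2→Site 3 4·7=28, #3→Site 3 9·25=225, #4→Site 3 12·5=60, #5→Site 3 8·13=104. Service 489; fixed 286; total 775.
{Site 4}: service 539 + fixed 241 = 780
{Site 1, Site 2, Site 3, Site 4, Site 5}: service 327 + fixed 1298 = 1625
No other subset beats 680.

Open Site 5 only; minimum total cost 680.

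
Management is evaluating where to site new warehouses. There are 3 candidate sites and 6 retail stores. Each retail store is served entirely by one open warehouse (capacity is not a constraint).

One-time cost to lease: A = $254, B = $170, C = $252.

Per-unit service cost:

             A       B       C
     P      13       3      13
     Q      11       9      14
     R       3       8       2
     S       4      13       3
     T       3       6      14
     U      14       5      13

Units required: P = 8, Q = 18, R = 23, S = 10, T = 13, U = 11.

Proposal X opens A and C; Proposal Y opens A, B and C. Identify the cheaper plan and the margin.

Proposal X: {A, C}: P→A 13·8=104, Q→A 11·18=198, R→C 2·23=46, S→C 3·10=30, T→A 3·13=39, U→C 13·11=143. Service 560; fixed 506; total 1066.
Proposal Y: {A, B, C}: P→B 3·8=24, Q→B 9·18=162, R→C 2·23=46, S→C 3·10=30, T→A 3·13=39, U→B 5·11=55. Service 356; fixed 676; total 1032.
Difference: |1066 − 1032| = 34.

Proposal Y is cheaper by 34.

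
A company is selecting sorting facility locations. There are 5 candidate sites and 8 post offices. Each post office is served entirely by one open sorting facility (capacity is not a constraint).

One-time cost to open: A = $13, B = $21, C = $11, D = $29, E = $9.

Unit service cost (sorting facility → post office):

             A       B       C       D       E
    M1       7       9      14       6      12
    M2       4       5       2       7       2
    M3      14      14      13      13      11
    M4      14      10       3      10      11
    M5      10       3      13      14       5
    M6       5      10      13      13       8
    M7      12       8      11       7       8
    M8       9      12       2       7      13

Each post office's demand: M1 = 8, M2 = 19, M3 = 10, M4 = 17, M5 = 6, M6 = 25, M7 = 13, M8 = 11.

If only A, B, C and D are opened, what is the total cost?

Each post office is assigned to its cheapest site among the open ones.
{A, B, C, D}: M1→D 6·8=48, M2→C 2·19=38, M3→C 13·10=130, M4→C 3·17=51, M5→B 3·6=18, M6→A 5·25=125, M7→D 7·13=91, M8→C 2·11=22. Service 523; fixed 74; total 597.

Total cost: 597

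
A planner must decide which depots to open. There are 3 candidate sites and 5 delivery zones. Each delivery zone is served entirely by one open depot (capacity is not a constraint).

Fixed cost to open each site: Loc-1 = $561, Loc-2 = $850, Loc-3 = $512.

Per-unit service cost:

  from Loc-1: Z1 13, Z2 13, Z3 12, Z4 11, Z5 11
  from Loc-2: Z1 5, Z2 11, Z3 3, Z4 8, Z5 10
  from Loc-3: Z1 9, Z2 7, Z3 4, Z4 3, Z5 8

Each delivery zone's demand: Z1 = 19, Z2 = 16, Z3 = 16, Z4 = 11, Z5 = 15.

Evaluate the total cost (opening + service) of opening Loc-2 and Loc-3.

Total cost: 1770

Each delivery zone is assigned to its cheapest site among the open ones.
{Loc-2, Loc-3}: Z1→Loc-2 5·19=95, Z2→Loc-3 7·16=112, Z3→Loc-2 3·16=48, Z4→Loc-3 3·11=33, Z5→Loc-3 8·15=120. Service 408; fixed 1362; total 1770.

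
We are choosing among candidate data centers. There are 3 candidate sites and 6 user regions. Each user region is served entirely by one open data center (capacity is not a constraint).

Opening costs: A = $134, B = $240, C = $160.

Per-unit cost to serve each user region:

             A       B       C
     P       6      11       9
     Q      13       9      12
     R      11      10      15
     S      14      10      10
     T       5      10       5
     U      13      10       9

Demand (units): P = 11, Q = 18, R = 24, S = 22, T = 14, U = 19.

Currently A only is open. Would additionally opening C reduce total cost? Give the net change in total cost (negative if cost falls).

Current service cost with {A}: 1189.
Adding C: each user region re-picks its cheapest; new service cost 1007, saving 182.
Extra fixed cost: 160. Net change = 160 − 182 = -22.
(Totals: 1323 → 1301.)

Yes — net change −22 (cost falls by 22).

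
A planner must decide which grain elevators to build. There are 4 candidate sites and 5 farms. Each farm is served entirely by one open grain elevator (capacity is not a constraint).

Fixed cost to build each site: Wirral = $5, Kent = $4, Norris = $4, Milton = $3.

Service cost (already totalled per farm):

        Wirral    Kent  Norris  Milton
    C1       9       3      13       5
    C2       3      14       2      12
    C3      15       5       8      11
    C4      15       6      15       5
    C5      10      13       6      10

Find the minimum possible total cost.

Minimum total cost: 30

For any fixed open set, each farm goes to its cheapest open site; total = fixed + service.
{Kent, Norris}: C1→Kent 3, C2→Norris 2, C3→Kent 5, C4→Kent 6, C5→Norris 6. Service 22; fixed 8; total 30.
{Kent, Norris, Milton}: C1→Kent 3, C2→Norris 2, C3→Kent 5, C4→Milton 5, C5→Norris 6. Service 21; fixed 11; total 32.
{Norris, Milton}: C1→Milton 5, C2→Norris 2, C3→Norris 8, C4→Milton 5, C5→Norris 6. Service 26; fixed 7; total 33.
{Wirral, Kent, Norris, Milton}: C1→Kent 3, C2→Norris 2, C3→Kent 5, C4→Milton 5, C5→Norris 6. Service 21; fixed 16; total 37.
No other subset beats 30.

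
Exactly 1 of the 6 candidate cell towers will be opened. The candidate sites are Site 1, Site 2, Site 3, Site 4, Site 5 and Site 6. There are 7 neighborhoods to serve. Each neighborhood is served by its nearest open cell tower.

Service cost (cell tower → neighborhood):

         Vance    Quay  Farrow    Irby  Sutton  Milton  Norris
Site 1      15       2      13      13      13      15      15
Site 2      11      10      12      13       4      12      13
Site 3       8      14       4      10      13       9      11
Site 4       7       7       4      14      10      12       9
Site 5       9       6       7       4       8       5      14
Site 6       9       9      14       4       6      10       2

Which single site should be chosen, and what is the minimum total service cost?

Choose Site 5 only; total service cost 53.

With exactly 1 open, each neighborhood uses its cheapest among the chosen.
{Site 5}: Vance→Site 5 9, Quay→Site 5 6, Farrow→Site 5 7, Irby→Site 5 4, Sutton→Site 5 8, Milton→Site 5 5, Norris→Site 5 14. Service cost 53.
{Site 6}: service cost 54
{Site 4}: service cost 63
Among all 6 size-1 choices, {Site 5} is lowest.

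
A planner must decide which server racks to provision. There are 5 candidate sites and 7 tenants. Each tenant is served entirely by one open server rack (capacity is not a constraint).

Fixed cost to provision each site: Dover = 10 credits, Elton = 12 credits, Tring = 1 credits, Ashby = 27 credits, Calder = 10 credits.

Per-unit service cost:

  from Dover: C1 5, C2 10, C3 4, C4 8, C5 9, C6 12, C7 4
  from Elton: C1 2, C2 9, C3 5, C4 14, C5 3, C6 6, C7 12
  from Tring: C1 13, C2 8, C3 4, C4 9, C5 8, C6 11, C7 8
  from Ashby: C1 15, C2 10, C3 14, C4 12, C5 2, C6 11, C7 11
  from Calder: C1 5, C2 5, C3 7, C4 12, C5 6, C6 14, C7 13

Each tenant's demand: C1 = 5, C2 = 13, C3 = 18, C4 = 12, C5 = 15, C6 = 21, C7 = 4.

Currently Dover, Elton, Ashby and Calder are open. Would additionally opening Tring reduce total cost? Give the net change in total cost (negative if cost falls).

Current service cost with {Dover, Elton, Ashby, Calder}: 415.
Adding Tring: each tenant re-picks its cheapest; new service cost 415, saving 0.
Extra fixed cost: 1. Net change = 1 − 0 = 1.
(Totals: 474 → 475.)

No — net change +1 (cost rises by 1).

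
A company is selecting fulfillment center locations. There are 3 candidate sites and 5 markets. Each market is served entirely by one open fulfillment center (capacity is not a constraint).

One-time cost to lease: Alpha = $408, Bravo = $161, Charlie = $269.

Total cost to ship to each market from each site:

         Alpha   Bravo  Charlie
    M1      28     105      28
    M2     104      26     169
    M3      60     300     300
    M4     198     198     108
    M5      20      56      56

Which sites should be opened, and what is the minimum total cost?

For any fixed open set, each market goes to its cheapest open site; total = fixed + service.
{Alpha}: M1→Alpha 28, M2→Alpha 104, M3→Alpha 60, M4→Alpha 198, M5→Alpha 20. Service 410; fixed 408; total 818.
{Bravo}: service 685 + fixed 161 = 846
{Alpha, Bravo}: M1→Alpha 28, M2→Bravo 26, M3→Alpha 60, M4→Alpha 198, M5→Alpha 20. Service 332; fixed 569; total 901.
{Alpha, Bravo, Charlie}: service 242 + fixed 838 = 1080
No other subset beats 818.

Open Alpha only; minimum total cost 818.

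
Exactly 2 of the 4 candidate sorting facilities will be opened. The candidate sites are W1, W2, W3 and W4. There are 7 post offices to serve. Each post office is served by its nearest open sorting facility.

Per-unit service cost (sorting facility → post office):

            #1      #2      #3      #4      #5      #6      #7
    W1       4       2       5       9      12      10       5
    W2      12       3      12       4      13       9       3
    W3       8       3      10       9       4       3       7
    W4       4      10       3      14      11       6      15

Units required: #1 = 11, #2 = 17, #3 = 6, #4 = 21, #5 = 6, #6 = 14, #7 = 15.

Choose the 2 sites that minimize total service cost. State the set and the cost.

Choose W2 and W4; total service cost 392.

With exactly 2 open, each post office uses its cheapest among the chosen.
{W2, W4}: #1→W4 4·11=44, #2→W2 3·17=51, #3→W4 3·6=18, #4→W2 4·21=84, #5→W4 11·6=66, #6→W4 6·14=84, #7→W2 3·15=45. Service cost 392.
{W2, W3}: service cost 394
{W1, W2}: service cost 435
Among all 6 size-2 choices, {W2, W4} is lowest.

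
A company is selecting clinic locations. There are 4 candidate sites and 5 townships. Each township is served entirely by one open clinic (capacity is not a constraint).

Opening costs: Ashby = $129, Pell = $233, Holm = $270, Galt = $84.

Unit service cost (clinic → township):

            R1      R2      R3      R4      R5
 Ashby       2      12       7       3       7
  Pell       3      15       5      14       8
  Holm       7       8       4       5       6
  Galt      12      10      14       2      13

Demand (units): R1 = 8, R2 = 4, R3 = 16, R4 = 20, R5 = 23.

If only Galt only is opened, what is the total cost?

Each township is assigned to its cheapest site among the open ones.
{Galt}: R1→Galt 12·8=96, R2→Galt 10·4=40, R3→Galt 14·16=224, R4→Galt 2·20=40, R5→Galt 13·23=299. Service 699; fixed 84; total 783.

Total cost: 783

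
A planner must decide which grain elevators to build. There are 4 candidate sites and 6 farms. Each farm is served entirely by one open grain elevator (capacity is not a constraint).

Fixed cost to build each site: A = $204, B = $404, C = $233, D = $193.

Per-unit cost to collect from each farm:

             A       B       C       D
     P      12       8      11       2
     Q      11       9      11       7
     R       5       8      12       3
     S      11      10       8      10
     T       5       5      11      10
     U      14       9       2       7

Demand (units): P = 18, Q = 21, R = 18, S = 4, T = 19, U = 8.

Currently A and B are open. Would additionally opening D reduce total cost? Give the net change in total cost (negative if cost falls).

Current service cost with {A, B}: 630.
Adding D: each farm re-picks its cheapest; new service cost 428, saving 202.
Extra fixed cost: 193. Net change = 193 − 202 = -9.
(Totals: 1238 → 1229.)

Yes — net change −9 (cost falls by 9).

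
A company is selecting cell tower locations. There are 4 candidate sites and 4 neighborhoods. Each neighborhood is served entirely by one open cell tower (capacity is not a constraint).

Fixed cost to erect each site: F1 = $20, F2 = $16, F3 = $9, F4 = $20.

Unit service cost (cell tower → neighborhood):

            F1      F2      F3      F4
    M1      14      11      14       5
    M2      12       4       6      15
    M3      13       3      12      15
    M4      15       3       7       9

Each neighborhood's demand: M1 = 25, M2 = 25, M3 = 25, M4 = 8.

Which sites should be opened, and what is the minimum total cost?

For any fixed open set, each neighborhood goes to its cheapest open site; total = fixed + service.
{F2, F4}: M1→F4 5·25=125, M2→F2 4·25=100, M3→F2 3·25=75, M4→F2 3·8=24. Service 324; fixed 36; total 360.
{F2, F3, F4}: M1→F4 5·25=125, M2→F2 4·25=100, M3→F2 3·25=75, M4→F2 3·8=24. Service 324; fixed 45; total 369.
{F1, F2, F4}: M1→F4 5·25=125, M2→F2 4·25=100, M3→F2 3·25=75, M4→F2 3·8=24. Service 324; fixed 56; total 380.
{F1, F2, F3, F4}: service 324 + fixed 65 = 389
No other subset beats 360.

Open F2 and F4; minimum total cost 360.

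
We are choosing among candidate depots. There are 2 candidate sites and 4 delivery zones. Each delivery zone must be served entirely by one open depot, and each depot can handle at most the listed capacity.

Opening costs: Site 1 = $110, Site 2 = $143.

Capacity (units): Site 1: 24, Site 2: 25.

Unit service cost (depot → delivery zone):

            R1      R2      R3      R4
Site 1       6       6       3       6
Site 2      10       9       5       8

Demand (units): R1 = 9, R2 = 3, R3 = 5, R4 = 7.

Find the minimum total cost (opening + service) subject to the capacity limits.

Open {Site 1}: R1→Site 1 6·9=54, R2→Site 1 6·3=18, R3→Site 1 3·5=15, R4→Site 1 6·7=42.
Loads: Site 1 carries 24/24. Service 129; fixed 110; total 239.
Next best feasible plan costs 341.

Minimum total cost: 239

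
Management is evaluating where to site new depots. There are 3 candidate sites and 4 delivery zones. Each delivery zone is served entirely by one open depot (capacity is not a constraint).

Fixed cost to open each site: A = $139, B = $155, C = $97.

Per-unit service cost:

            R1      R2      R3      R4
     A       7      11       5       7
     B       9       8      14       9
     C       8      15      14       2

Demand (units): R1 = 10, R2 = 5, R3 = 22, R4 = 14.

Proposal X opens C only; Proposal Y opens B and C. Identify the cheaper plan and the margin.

Proposal X is cheaper by 120.

Proposal X: {C}: R1→C 8·10=80, R2→C 15·5=75, R3→C 14·22=308, R4→C 2·14=28. Service 491; fixed 97; total 588.
Proposal Y: {B, C}: R1→C 8·10=80, R2→B 8·5=40, R3→B 14·22=308, R4→C 2·14=28. Service 456; fixed 252; total 708.
Difference: |588 − 708| = 120.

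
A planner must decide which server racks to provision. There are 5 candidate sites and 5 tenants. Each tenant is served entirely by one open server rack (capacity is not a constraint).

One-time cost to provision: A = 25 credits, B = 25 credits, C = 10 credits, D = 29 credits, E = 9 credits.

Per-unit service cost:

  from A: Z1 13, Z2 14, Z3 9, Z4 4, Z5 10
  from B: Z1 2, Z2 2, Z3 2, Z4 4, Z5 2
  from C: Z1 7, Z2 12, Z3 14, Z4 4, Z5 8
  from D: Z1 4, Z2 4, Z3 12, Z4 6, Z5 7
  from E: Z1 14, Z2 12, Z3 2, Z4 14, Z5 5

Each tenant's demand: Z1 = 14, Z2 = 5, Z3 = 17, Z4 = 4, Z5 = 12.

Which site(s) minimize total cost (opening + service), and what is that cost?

For any fixed open set, each tenant goes to its cheapest open site; total = fixed + service.
{B}: Z1→B 2·14=28, Z2→B 2·5=10, Z3→B 2·17=34, Z4→B 4·4=16, Z5→B 2·12=24. Service 112; fixed 25; total 137.
{B, E}: Z1→B 2·14=28, Z2→B 2·5=10, Z3→B 2·17=34, Z4→B 4·4=16, Z5→B 2·12=24. Service 112; fixed 34; total 146.
{B, C}: service 112 + fixed 35 = 147
{A, B, C, D, E}: service 112 + fixed 98 = 210
No other subset beats 137.

Open B only; minimum total cost 137.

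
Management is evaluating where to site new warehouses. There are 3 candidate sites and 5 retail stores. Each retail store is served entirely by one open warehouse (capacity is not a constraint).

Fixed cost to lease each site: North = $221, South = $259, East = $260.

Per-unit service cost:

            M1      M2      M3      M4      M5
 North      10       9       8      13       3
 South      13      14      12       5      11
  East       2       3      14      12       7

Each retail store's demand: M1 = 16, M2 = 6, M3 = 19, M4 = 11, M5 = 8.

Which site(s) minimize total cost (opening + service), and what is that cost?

For any fixed open set, each retail store goes to its cheapest open site; total = fixed + service.
{North}: M1→North 10·16=160, M2→North 9·6=54, M3→North 8·19=152, M4→North 13·11=143, M5→North 3·8=24. Service 533; fixed 221; total 754.
{East}: M1→East 2·16=32, M2→East 3·6=18, M3→East 14·19=266, M4→East 12·11=132, M5→East 7·8=56. Service 504; fixed 260; total 764.
{North, East}: service 358 + fixed 481 = 839
{North, South, East}: M1→East 2·16=32, M2→East 3·6=18, M3→North 8·19=152, M4→South 5·11=55, M5→North 3·8=24. Service 281; fixed 740; total 1021.
(All 7 nonempty subsets were checked; North only is lowest.)

Open North only; minimum total cost 754.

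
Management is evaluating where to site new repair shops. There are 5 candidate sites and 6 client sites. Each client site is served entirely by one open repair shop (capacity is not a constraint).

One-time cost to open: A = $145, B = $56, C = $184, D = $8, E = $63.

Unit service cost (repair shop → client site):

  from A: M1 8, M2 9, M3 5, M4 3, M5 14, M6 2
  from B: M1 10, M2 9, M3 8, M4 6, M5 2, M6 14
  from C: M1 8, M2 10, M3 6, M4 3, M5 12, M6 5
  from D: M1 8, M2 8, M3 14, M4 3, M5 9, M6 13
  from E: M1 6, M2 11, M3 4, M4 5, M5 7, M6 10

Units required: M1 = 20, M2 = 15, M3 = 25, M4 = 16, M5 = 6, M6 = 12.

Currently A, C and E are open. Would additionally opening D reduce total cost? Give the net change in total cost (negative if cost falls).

Current service cost with {A, C, E}: 469.
Adding D: each client site re-picks its cheapest; new service cost 454, saving 15.
Extra fixed cost: 8. Net change = 8 − 15 = -7.
(Totals: 861 → 854.)

Yes — net change −7 (cost falls by 7).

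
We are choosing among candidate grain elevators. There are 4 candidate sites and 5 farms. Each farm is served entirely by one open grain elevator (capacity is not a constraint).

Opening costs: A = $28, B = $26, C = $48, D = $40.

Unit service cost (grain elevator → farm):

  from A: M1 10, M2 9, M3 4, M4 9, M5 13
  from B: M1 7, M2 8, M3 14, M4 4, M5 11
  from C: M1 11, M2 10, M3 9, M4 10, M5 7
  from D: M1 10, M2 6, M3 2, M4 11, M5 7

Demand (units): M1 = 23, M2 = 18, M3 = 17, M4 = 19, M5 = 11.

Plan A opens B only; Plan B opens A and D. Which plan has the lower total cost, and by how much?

Plan B is cheaper by 78.

Plan A: {B}: M1→B 7·23=161, M2→B 8·18=144, M3→B 14·17=238, M4→B 4·19=76, M5→B 11·11=121. Service 740; fixed 26; total 766.
Plan B: {A, D}: M1→A 10·23=230, M2→D 6·18=108, M3→D 2·17=34, M4→A 9·19=171, M5→D 7·11=77. Service 620; fixed 68; total 688.
Difference: |766 − 688| = 78.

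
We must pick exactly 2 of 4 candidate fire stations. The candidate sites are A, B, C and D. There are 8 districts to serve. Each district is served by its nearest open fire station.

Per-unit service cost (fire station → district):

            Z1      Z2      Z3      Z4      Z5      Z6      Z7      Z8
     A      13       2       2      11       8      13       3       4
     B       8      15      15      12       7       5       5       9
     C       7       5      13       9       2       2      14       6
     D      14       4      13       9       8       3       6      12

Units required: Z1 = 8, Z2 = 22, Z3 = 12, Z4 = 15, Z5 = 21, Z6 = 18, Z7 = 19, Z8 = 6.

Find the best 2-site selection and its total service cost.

With exactly 2 open, each district uses its cheapest among the chosen.
{A, C}: Z1→C 7·8=56, Z2→A 2·22=44, Z3→A 2·12=24, Z4→C 9·15=135, Z5→C 2·21=42, Z6→C 2·18=36, Z7→A 3·19=57, Z8→A 4·6=24. Service cost 418.
{A, D}: service cost 610
{A, B}: service cost 615
Among all 6 size-2 choices, {A, C} is lowest.

Choose A and C; total service cost 418.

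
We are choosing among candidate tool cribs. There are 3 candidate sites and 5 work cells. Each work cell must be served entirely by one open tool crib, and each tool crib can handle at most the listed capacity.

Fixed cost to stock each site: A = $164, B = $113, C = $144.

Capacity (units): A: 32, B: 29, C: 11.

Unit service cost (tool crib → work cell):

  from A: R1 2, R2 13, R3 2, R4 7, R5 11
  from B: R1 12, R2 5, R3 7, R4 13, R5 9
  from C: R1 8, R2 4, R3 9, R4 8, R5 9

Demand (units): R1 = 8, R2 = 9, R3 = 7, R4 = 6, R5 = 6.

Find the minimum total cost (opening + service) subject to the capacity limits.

Open {A, B}: R1→A 2·8=16, R2→B 5·9=45, R3→A 2·7=14, R4→A 7·6=42, R5→B 9·6=54.
Loads: A carries 21/32, B carries 15/29. Service 171; fixed 277; total 448.
Next best feasible plan costs 460.

Minimum total cost: 448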